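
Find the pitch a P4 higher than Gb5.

Cb6

The fourth takes the letter from G up to C.
A perfect fourth spans 5 semitones, so from Gb5 the target pitch is Cb6.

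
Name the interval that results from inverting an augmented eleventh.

d5

First reduce the compound augmented eleventh to its simple form, an augmented fourth.
Interval numbers invert to sum to nine: 4 + 5 = 9, so a fourth inverts to a fifth.
The quality also flips — augmented becomes diminished — giving a diminished fifth.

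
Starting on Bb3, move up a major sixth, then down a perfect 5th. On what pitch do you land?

Up a major sixth from Bb3: G4 (9 semitones up).
Down a perfect fifth from G4: C4 (7 semitones down).

C4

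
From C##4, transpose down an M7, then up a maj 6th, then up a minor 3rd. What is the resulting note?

C##4 down a major seventh → D#3 (11 semitones).
A major sixth up from D#3 is B#3.
A minor third up from B#3 is D#4.

D#4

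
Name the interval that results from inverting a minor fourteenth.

M2

First reduce the compound minor fourteenth to its simple form, a minor seventh.
Interval numbers invert to sum to nine: 7 + 2 = 9, so a seventh inverts to a second.
Quality inverts too: minor becomes major. That makes the inversion a major second.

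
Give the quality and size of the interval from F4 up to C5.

perfect 5th

F to C spans five letter names (F-G-A-B-C) — that makes it a fifth of some quality.
F4 to C5 is 7 semitones, matching the perfect fifth exactly, so the quality is perfect.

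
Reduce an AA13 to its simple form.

Take out an octave (7 from the number): 13 − 7 = 6.
So a doubly augmented thirteenth is an octave plus a doubly augmented sixth. The quality is unchanged.

doubly augmented 6th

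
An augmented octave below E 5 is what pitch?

The letter stays E (same as the start), shifted an octave down.
An augmented octave is 13 semitones; 13 semitones down from E5 gives Eb4.

E-flat 4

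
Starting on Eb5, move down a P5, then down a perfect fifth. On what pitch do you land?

Down a perfect fifth from Eb5: Ab4 (7 semitones down).
Down a perfect fifth from Ab4: Db4 (7 semitones down).

Db4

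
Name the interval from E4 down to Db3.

A9

Descending from E4 to Db3 is the same interval as ascending Db3 to E4.
D to E spans two letter names (D-E), plus an octave — that makes it a ninth of some quality.
Db3 to E4 spans 15 semitones — one semitone wider than the major ninth (14) — giving an augmented ninth.
(Equivalently, a compound augmented second: an augmented second plus an octave.)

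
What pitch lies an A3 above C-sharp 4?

The third takes the letter from C up to E.
An augmented third is 5 semitones; 5 semitones up from C#4 gives E##4.

E-double-sharp 4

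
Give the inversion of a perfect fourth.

perfect 5th

Interval numbers invert to sum to nine: 4 + 5 = 9, so a fourth inverts to a fifth.
The quality also flips — perfect stays perfect — giving a perfect fifth.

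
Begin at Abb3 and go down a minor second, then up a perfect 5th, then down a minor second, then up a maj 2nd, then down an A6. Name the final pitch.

A minor second down from Abb3 is Gb3.
Gb3 up a perfect fifth → Db4 (7 semitones).
A minor second down from Db4 is C4.
C4 up a major second → D4 (2 semitones).
Down an augmented sixth from D4: Fb3 (10 semitones down).

Fb3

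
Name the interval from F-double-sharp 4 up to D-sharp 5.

minor 6th

F to D spans six letter names (F-G-A-B-C-D) — that makes it a sixth of some quality.
F##4 to D#5 is 8 semitones, a half step short of the major sixth (9), so this is minor.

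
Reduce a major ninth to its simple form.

Take out an octave (7 from the number): 9 − 7 = 2.
So a major ninth is an octave plus a major second. The quality is unchanged.

major 2nd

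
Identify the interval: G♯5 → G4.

Descending from G#5 to G4 is the same interval as ascending G4 to G#5.
G to G is the same letter name, plus an octave — that makes it an octave of some quality.
A perfect octave would be 12 semitones; G4 to G#5 is 13, one semitone wider, so the interval is augmented.

augmented octave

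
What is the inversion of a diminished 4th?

augmented 5th

Inverted interval numbers add to nine, so a fourth pairs with a fifth (4 + 5 = 9).
The quality also flips — diminished becomes augmented — giving an augmented fifth.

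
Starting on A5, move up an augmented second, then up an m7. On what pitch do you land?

A#6

Up an augmented second from A5: B#5 (3 semitones up).
A minor seventh up from B#5 is A#6.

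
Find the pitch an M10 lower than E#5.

C#4

The tenth's letter: E down three letter names plus an octave → C.
Moving 16 semitones down from E#5 (the size of a major tenth) reaches C#4.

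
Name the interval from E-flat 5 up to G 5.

major third

E to G spans three letter names (E-F-G), so the interval is some kind of third.
Eb5 to G5 is 4 semitones, matching the major third exactly, so the quality is major.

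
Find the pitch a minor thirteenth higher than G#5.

E7

The thirteenth's letter: G up six letter names plus an octave → E.
A minor thirteenth is 20 semitones; 20 semitones up from G#5 gives E7.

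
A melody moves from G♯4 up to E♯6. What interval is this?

major thirteenth

G to E spans six letter names (G-A-B-C-D-E), plus an octave: a thirteenth.
The major thirteenth spans 21 semitones, and G#4 to E#6 is exactly 21 semitones — so this is a major thirteenth.
(Equivalently, a compound major sixth: a major sixth plus an octave.)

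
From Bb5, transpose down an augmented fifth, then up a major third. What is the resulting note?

Bb5 down an augmented fifth → Ebb5 (8 semitones).
Up a major third from Ebb5: Gb5 (4 semitones up).

Gb5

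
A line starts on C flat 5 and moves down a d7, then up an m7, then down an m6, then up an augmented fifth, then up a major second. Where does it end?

C double-sharp 5

A diminished seventh down from Cb5 is D4.
Up a minor seventh from D4: C5 (10 semitones up).
Down a minor sixth from C5: E4 (8 semitones down).
Up an augmented fifth from E4: B#4 (8 semitones up).
B#4 up a major second → C##5 (2 semitones).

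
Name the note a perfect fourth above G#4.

Four letter names up from G: C.
A perfect fourth is 5 semitones; 5 semitones up from G#4 gives C#5.

C#5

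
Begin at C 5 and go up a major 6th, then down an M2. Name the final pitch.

Up a major sixth from C5: A5 (9 semitones up).
Down a major second from A5: G5 (2 semitones down).

G 5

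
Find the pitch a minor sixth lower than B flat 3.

Six letter names down from B: D.
A minor sixth is 8 semitones; 8 semitones down from Bb3 gives D3.

D 3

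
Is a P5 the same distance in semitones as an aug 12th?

No

A perfect fifth spans 7 semitones; an augmented twelfth spans 20 semitones. They differ by 13.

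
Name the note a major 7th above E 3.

The seventh takes the letter from E up to D.
A major seventh spans 11 semitones, so from E3 the target pitch is D#4.

D sharp 4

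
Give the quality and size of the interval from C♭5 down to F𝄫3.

augmented twelfth

Descending from Cb5 to Fbb3 is the same interval as ascending Fbb3 to Cb5.
F to C spans five letter names (F-G-A-B-C), plus an octave, so the interval is some kind of twelfth.
Fbb3 to Cb5 spans 20 semitones — one semitone wider than the perfect twelfth (19) — giving an augmented twelfth.
(Equivalently, a compound augmented fifth: an augmented fifth plus an octave.)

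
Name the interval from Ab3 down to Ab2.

perfect octave

Descending from Ab3 to Ab2 is the same interval as ascending Ab2 to Ab3.
A to A is the same letter name, plus an octave: an octave.
Ab2 to Ab3 is 12 semitones, matching the perfect octave exactly, so the quality is perfect.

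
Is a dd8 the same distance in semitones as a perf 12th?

No

A doubly diminished octave is 10 semitones but a perfect twelfth is 19 semitones — different sizes.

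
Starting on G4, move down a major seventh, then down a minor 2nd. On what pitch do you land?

G4 down a major seventh → Ab3 (11 semitones).
A minor second down from Ab3 is G3.

G3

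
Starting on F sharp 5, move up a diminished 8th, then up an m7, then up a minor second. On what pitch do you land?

F#5 up a diminished octave → F6 (11 semitones).
A minor seventh up from F6 is Eb7.
Up a minor second from Eb7: Fb7 (1 semitone up).

F flat 7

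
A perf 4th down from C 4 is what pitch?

The fourth takes the letter from C down to G.
A perfect fourth spans 5 semitones, so from C4 the target pitch is G3.

G 3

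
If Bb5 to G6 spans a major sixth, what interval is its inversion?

m3

Inverted interval numbers add to nine, so a sixth pairs with a third (6 + 3 = 9).
And major becomes minor under inversion, so we get a minor third.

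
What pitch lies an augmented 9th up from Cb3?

Counting two letter names plus an octave up from C lands on D.
An augmented ninth is 15 semitones; 15 semitones up from Cb3 gives D4.

D4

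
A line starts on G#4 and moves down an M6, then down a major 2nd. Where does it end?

A3

Down a major sixth from G#4: B3 (9 semitones down).
Down a major second from B3: A3 (2 semitones down).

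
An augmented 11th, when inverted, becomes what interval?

First reduce the compound augmented eleventh to its simple form, an augmented fourth.
Inverted interval numbers add to nine, so a fourth pairs with a fifth (4 + 5 = 9).
And augmented becomes diminished under inversion, so we get a diminished fifth.

d5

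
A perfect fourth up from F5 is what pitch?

Four letter names up from F: B.
A perfect fourth is 5 semitones; 5 semitones up from F5 gives Bb5.

Bb5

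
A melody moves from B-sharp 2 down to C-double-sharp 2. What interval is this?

minor 7th

Descending from B#2 to C##2 is the same interval as ascending C##2 to B#2.
C to B spans seven letter names (C-D-E-F-G-A-B), so the interval is some kind of seventh.
A major seventh would be 11 semitones, but C##2 to B#2 is 10 — one semitone narrower, making it a minor seventh.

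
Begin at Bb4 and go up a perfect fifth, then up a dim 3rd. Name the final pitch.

Abb5

Up a perfect fifth from Bb4: F5 (7 semitones up).
Up a diminished third from F5: Abb5 (2 semitones up).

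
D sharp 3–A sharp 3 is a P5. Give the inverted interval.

perfect fourth

The rule of nine gives the new number: 9 − 5 = 4, so a fifth becomes a fourth.
And perfect stays perfect under inversion, so we get a perfect fourth.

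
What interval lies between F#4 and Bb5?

diminished eleventh

F to B spans four letter names (F-G-A-B), plus an octave: an eleventh.
The perfect eleventh is 17 semitones; here we have 16, one semitone narrower: diminished.
(Equivalently, a compound diminished fourth: a diminished fourth plus an octave.)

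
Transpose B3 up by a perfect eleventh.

Counting four letter names plus an octave up from B lands on E.
Moving 17 semitones up from B3 (the size of a perfect eleventh) reaches E5.

E5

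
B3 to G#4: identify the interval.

B to G spans six letter names (B-C-D-E-F-G) — that makes it a sixth of some quality.
Counting semitones, B3→G#4 is 9, which is the major sixth.

major sixth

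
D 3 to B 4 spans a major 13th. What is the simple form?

M6

Take out an octave (7 from the number): 13 − 7 = 6.
That makes a major thirteenth a compound major sixth — an octave plus a major sixth.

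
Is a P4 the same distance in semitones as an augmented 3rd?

Yes

A perfect fourth = 5 semitones = an augmented third; enharmonically equal.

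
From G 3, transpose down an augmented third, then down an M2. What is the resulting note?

G3 down an augmented third → Ebb3 (5 semitones).
A major second down from Ebb3 is Dbb3.

D double-flat 3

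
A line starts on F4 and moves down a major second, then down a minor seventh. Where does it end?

F3

A major second down from F4 is Eb4.
A minor seventh down from Eb4 is F3.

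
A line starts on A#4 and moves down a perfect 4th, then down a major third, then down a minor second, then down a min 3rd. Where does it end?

G##3

A#4 down a perfect fourth → E#4 (5 semitones).
Down a major third from E#4: C#4 (4 semitones down).
A minor second down from C#4 is B#3.
Down a minor third from B#3: G##3 (3 semitones down).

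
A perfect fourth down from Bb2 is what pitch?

Four letter names down from B: F.
A perfect fourth spans 5 semitones, so from Bb2 the target pitch is F2.

F2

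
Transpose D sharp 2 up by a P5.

A sharp 2

Five letter names up from D: A.
A perfect fifth spans 7 semitones, so from D#2 the target pitch is A#2.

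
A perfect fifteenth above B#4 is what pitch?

A fifteenth keeps the letter name B, two octaves up from B.
A perfect fifteenth spans 24 semitones, so from B#4 the target pitch is B#6.

B#6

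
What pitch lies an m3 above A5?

The third takes the letter from A up to C.
Moving 3 semitones up from A5 (the size of a minor third) reaches C6.

C6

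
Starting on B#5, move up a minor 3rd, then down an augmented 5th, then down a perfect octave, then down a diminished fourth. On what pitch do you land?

D#4

B#5 up a minor third → D#6 (3 semitones).
D#6 down an augmented fifth → G5 (8 semitones).
G5 down a perfect octave → G4 (12 semitones).
G4 down a diminished fourth → D#4 (4 semitones).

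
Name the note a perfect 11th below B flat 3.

Four letters down from B (plus an octave) reaches F.
Moving 17 semitones down from Bb3 (the size of a perfect eleventh) reaches F2.

F 2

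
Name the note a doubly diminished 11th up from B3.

The eleventh's letter: B up four letter names plus an octave → E.
A doubly diminished eleventh spans 15 semitones, so from B3 the target pitch is Ebb5.

Ebb5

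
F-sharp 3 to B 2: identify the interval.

perfect fifth

Descending from F#3 to B2 is the same interval as ascending B2 to F#3.
B to F spans five letter names (B-C-D-E-F): a fifth.
B2 to F#3 is 7 semitones, matching the perfect fifth exactly, so the quality is perfect.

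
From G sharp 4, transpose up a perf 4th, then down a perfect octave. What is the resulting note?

C sharp 4

A perfect fourth up from G#4 is C#5.
A perfect octave down from C#5 is C#4.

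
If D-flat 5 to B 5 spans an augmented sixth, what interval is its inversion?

d3

Inverted interval numbers add to nine, so a sixth pairs with a third (6 + 3 = 9).
Quality inverts too: augmented becomes diminished. That makes the inversion a diminished third.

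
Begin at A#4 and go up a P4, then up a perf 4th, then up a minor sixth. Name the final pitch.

E6

A#4 up a perfect fourth → D#5 (5 semitones).
A perfect fourth up from D#5 is G#5.
Up a minor sixth from G#5: E6 (8 semitones up).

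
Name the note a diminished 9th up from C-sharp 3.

The ninth's letter: C up two letter names plus an octave → D.
A diminished ninth is 12 semitones; 12 semitones up from C#3 gives Db4.

D-flat 4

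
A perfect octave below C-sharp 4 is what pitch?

C-sharp 3

For an octave the letter name doesn't change: still C, an octave down.
A perfect octave spans 12 semitones, so from C#4 the target pitch is C#3.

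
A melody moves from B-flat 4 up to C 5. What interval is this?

B to C spans two letter names (B-C), so the interval is some kind of second.
The major second spans 2 semitones, and Bb4 to C5 is exactly 2 semitones — so this is a major second.

major second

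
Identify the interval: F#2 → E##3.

F to E spans seven letter names (F-G-A-B-C-D-E), so the interval is some kind of seventh.
A major seventh would be 11 semitones; F#2 to E##3 is 12, one semitone wider, so the interval is augmented.

augmented 7th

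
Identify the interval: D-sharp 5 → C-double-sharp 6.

D to C spans seven letter names (D-E-F-G-A-B-C): a seventh.
Counting semitones, D#5→C##6 is 11, which is the major seventh.

major seventh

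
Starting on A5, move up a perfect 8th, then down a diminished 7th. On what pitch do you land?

B#5

A perfect octave up from A5 is A6.
Down a diminished seventh from A6: B#5 (9 semitones down).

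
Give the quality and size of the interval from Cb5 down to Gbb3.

augmented 11th

Descending from Cb5 to Gbb3 is the same interval as ascending Gbb3 to Cb5.
G to C spans four letter names (G-A-B-C), plus an octave — that makes it an eleventh of some quality.
Gbb3 to Cb5 spans 18 semitones — one semitone wider than the perfect eleventh (17) — giving an augmented eleventh.
(Equivalently, a compound augmented fourth: an augmented fourth plus an octave.)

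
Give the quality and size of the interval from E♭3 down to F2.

minor seventh

Descending from Eb3 to F2 is the same interval as ascending F2 to Eb3.
F to E spans seven letter names (F-G-A-B-C-D-E) — that makes it a seventh of some quality.
F2 to Eb3 is 10 semitones, a half step short of the major seventh (11), so this is minor.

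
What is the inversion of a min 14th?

M2

First reduce the compound minor fourteenth to its simple form, a minor seventh.
Inverted interval numbers add to nine, so a seventh pairs with a second (7 + 2 = 9).
And minor becomes major under inversion, so we get a major second.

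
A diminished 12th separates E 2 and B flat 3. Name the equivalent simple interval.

diminished fifth

Subtracting seven from the interval number removes an octave: 12 − 7 = 5.
So a diminished twelfth is an octave plus a diminished fifth. The quality is unchanged.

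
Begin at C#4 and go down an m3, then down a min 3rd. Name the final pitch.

F##3

C#4 down a minor third → A#3 (3 semitones).
A minor third down from A#3 is F##3.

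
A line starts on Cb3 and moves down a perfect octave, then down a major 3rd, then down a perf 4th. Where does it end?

Ebb1

A perfect octave down from Cb3 is Cb2.
Down a major third from Cb2: Abb1 (4 semitones down).
Abb1 down a perfect fourth → Ebb1 (5 semitones).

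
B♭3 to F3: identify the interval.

perfect fourth

Descending from Bb3 to F3 is the same interval as ascending F3 to Bb3.
F to B spans four letter names (F-G-A-B) — that makes it a fourth of some quality.
The perfect fourth spans 5 semitones, and F3 to Bb3 is exactly 5 semitones — so this is a perfect fourth.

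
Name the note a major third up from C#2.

E#2

Counting three letter names up from C lands on E.
A major third is 4 semitones; 4 semitones up from C#2 gives E#2.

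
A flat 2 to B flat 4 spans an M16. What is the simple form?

major second

Take out 2 octaves (14 from the number): 16 − 14 = 2.
Quality carries through unchanged, so the simple form is a major second.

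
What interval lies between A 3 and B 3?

major second

A to B spans two letter names (A-B): a second.
A3 to B3 is 2 semitones, matching the major second exactly, so the quality is major.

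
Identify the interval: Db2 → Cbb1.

Descending from Db2 to Cbb1 is the same interval as ascending Cbb1 to Db2.
C to D spans two letter names (C-D), plus an octave — that makes it a ninth of some quality.
The major ninth is 14 semitones; here we have 15, one semitone wider: augmented.
(Equivalently, a compound augmented second: an augmented second plus an octave.)

A9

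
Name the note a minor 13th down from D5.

F#3

Six letters down from D (plus an octave) reaches F.
A minor thirteenth spans 20 semitones, so from D5 the target pitch is F#3.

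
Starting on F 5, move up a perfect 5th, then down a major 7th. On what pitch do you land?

Up a perfect fifth from F5: C6 (7 semitones up).
C6 down a major seventh → Db5 (11 semitones).

D flat 5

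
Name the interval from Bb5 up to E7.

B to E spans four letter names (B-C-D-E), plus an octave — that makes it an eleventh of some quality.
A perfect eleventh would be 17 semitones; Bb5 to E7 is 18, one semitone wider, so the interval is augmented.
(Equivalently, a compound augmented fourth: an augmented fourth plus an octave.)

A11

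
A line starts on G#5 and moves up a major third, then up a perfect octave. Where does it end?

A major third up from G#5 is B#5.
B#5 up a perfect octave → B#6 (12 semitones).

B#6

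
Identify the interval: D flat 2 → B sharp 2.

D to B spans six letter names (D-E-F-G-A-B) — that makes it a sixth of some quality.
Db2 to B#2 spans 11 semitones — two semitones wider than the major sixth (9) — giving a doubly augmented sixth.

doubly augmented sixth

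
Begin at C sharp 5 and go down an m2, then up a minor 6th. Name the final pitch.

G sharp 5

C#5 down a minor second → B#4 (1 semitone).
A minor sixth up from B#4 is G#5.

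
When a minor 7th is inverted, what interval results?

M2

The rule of nine gives the new number: 9 − 7 = 2, so a seventh becomes a second.
And minor becomes major under inversion, so we get a major second.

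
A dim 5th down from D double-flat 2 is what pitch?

The fifth takes the letter from D down to G.
A diminished fifth is 6 semitones; 6 semitones down from Dbb2 gives Gb1.

G flat 1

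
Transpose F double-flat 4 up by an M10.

A double-flat 5

The tenth's letter: F up three letter names plus an octave → A.
A major tenth is 16 semitones; 16 semitones up from Fbb4 gives Abb5.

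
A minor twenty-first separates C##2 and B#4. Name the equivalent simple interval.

minor 7th

Subtracting seven from the interval number removes an octave: 21 − 14 = 7.
Quality carries through unchanged, so the simple form is a minor seventh.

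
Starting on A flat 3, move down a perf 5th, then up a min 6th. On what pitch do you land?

Ab3 down a perfect fifth → Db3 (7 semitones).
A minor sixth up from Db3 is Bbb3.

B double-flat 3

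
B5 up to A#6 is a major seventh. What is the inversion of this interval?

minor second

Interval numbers invert to sum to nine: 7 + 2 = 9, so a seventh inverts to a second.
Quality inverts too: major becomes minor. That makes the inversion a minor second.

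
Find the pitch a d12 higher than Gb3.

Five letters up from G (plus an octave) reaches D.
A diminished twelfth is 18 semitones; 18 semitones up from Gb3 gives Dbb5.

Dbb5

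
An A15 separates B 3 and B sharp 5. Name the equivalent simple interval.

augmented octave

Subtracting seven from the interval number removes an octave: 15 − 7 = 8.
Quality carries through unchanged, so the simple form is an augmented octave.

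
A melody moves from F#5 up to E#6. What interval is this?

F to E spans seven letter names (F-G-A-B-C-D-E), so the interval is some kind of seventh.
The major seventh spans 11 semitones, and F#5 to E#6 is exactly 11 semitones — so this is a major seventh.

M7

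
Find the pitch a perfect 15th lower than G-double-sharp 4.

G-double-sharp 2

The letter stays G (same as the start), shifted two octaves down.
A perfect fifteenth spans 24 semitones, so from G##4 the target pitch is G##2.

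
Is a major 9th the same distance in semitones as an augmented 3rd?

No

14 semitones (major ninth) vs 5 semitones (augmented third): not equal.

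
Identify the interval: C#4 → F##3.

Descending from C#4 to F##3 is the same interval as ascending F##3 to C#4.
F to C spans five letter names (F-G-A-B-C): a fifth.
F##3 to C#4 spans 6 semitones — one semitone narrower than the perfect fifth (7) — giving a diminished fifth.

d5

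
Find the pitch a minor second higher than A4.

Bb4

The second takes the letter from A up to B.
A minor second is 1 semitone; 1 semitone up from A4 gives Bb4.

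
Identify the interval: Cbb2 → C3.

AA8

C to C is the same letter name, plus an octave — that makes it an octave of some quality.
Cbb2 to C3 spans 14 semitones — two semitones wider than the perfect octave (12) — giving a doubly augmented octave.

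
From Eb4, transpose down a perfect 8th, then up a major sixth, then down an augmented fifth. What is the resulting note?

Down a perfect octave from Eb4: Eb3 (12 semitones down).
Eb3 up a major sixth → C4 (9 semitones).
C4 down an augmented fifth → Fb3 (8 semitones).

Fb3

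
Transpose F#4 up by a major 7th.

The seventh takes the letter from F up to E.
A major seventh is 11 semitones; 11 semitones up from F#4 gives E#5.

E#5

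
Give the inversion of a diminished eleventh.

First reduce the compound diminished eleventh to its simple form, a diminished fourth.
Interval numbers invert to sum to nine: 4 + 5 = 9, so a fourth inverts to a fifth.
The quality also flips — diminished becomes augmented — giving an augmented fifth.

A5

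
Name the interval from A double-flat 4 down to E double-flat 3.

perfect eleventh

Descending from Abb4 to Ebb3 is the same interval as ascending Ebb3 to Abb4.
E to A spans four letter names (E-F-G-A), plus an octave: an eleventh.
Ebb3 to Abb4 is 17 semitones, matching the perfect eleventh exactly, so the quality is perfect.
(Equivalently, a compound perfect fourth: a perfect fourth plus an octave.)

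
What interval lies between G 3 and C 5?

perfect eleventh

G to C spans four letter names (G-A-B-C), plus an octave, so the interval is some kind of eleventh.
Counting semitones, G3→C5 is 17, which is the perfect eleventh.
(Equivalently, a compound perfect fourth: a perfect fourth plus an octave.)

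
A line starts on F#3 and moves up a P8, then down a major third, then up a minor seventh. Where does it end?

Up a perfect octave from F#3: F#4 (12 semitones up).
Down a major third from F#4: D4 (4 semitones down).
Up a minor seventh from D4: C5 (10 semitones up).

C5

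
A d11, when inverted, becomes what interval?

A5

First reduce the compound diminished eleventh to its simple form, a diminished fourth.
The rule of nine gives the new number: 9 − 4 = 5, so a fourth becomes a fifth.
The quality also flips — diminished becomes augmented — giving an augmented fifth.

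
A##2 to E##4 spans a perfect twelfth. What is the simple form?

Subtracting seven from the interval number removes an octave: 12 − 7 = 5.
Quality carries through unchanged, so the simple form is a perfect fifth.

perfect fifth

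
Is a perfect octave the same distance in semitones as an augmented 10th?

No

A perfect octave is 12 semitones but an augmented tenth is 17 semitones — different sizes.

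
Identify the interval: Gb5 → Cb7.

G to C spans four letter names (G-A-B-C), plus an octave: an eleventh.
The perfect eleventh spans 17 semitones, and Gb5 to Cb7 is exactly 17 semitones — so this is a perfect eleventh.
(Equivalently, a compound perfect fourth: a perfect fourth plus an octave.)

P11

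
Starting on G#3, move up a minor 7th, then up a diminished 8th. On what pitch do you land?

A minor seventh up from G#3 is F#4.
Up a diminished octave from F#4: F5 (11 semitones up).

F5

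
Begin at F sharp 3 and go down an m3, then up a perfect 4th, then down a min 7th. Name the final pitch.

A sharp 2

F#3 down a minor third → D#3 (3 semitones).
D#3 up a perfect fourth → G#3 (5 semitones).
G#3 down a minor seventh → A#2 (10 semitones).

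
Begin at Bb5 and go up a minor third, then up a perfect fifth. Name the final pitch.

A minor third up from Bb5 is Db6.
A perfect fifth up from Db6 is Ab6.

Ab6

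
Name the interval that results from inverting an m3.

major 6th

The rule of nine gives the new number: 9 − 3 = 6, so a third becomes a sixth.
Quality inverts too: minor becomes major. That makes the inversion a major sixth.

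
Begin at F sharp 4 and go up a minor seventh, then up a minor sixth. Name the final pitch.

C 6

A minor seventh up from F#4 is E5.
Up a minor sixth from E5: C6 (8 semitones up).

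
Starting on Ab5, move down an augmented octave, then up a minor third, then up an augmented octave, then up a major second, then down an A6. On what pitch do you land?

Down an augmented octave from Ab5: Abb4 (13 semitones down).
Up a minor third from Abb4: Cbb5 (3 semitones up).
Cbb5 up an augmented octave → Cb6 (13 semitones).
Up a major second from Cb6: Db6 (2 semitones up).
An augmented sixth down from Db6 is Fbb5.

Fbb5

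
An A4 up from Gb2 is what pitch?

C3

Counting four letter names up from G lands on C.
An augmented fourth is 6 semitones; 6 semitones up from Gb2 gives C3.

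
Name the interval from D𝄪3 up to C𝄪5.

D to C spans seven letter names (D-E-F-G-A-B-C), plus an octave — that makes it a fourteenth of some quality.
A major fourteenth would be 23 semitones, but D##3 to C##5 is 22 — one semitone narrower, making it a minor fourteenth.
(Equivalently, a compound minor seventh: a minor seventh plus an octave.)

m14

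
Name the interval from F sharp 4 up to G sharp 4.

F to G spans two letter names (F-G) — that makes it a second of some quality.
F#4 to G#4 is 2 semitones, matching the major second exactly, so the quality is major.

major second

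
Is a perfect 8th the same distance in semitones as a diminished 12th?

No

A perfect octave is 12 semitones but a diminished twelfth is 18 semitones — different sizes.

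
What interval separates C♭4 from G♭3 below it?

Descending from Cb4 to Gb3 is the same interval as ascending Gb3 to Cb4.
G to C spans four letter names (G-A-B-C) — that makes it a fourth of some quality.
The perfect fourth spans 5 semitones, and Gb3 to Cb4 is exactly 5 semitones — so this is a perfect fourth.

perfect fourth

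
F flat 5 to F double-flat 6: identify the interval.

diminished octave

F to F is the same letter name, plus an octave, so the interval is some kind of octave.
Fb5 to Fbb6 spans 11 semitones — one semitone narrower than the perfect octave (12) — giving a diminished octave.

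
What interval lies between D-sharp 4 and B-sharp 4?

D to B spans six letter names (D-E-F-G-A-B): a sixth.
The major sixth spans 9 semitones, and D#4 to B#4 is exactly 9 semitones — so this is a major sixth.

major sixth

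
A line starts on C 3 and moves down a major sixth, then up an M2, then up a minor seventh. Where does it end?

C3 down a major sixth → Eb2 (9 semitones).
Eb2 up a major second → F2 (2 semitones).
A minor seventh up from F2 is Eb3.

E flat 3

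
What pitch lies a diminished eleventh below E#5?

Four letters down from E (plus an octave) reaches B.
Moving 16 semitones down from E#5 (the size of a diminished eleventh) reaches B##3.

B##3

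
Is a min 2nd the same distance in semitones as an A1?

Yes

A minor second = 1 semitone = an augmented unison; enharmonically equal.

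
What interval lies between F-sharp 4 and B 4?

P4

F to B spans four letter names (F-G-A-B), so the interval is some kind of fourth.
Counting semitones, F#4→B4 is 5, which is the perfect fourth.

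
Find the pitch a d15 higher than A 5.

A fifteenth keeps the letter name A, two octaves up from A.
A diminished fifteenth is 23 semitones; 23 semitones up from A5 gives Ab7.

A-flat 7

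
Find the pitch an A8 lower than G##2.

For an octave the letter name doesn't change: still G, an octave down.
Moving 13 semitones down from G##2 (the size of an augmented octave) reaches G#1.

G#1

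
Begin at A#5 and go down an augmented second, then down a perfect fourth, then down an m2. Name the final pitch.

A#5 down an augmented second → G5 (3 semitones).
Down a perfect fourth from G5: D5 (5 semitones down).
A minor second down from D5 is C#5.

C#5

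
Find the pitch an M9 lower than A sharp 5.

G sharp 4

Counting two letter names plus an octave down from A lands on G.
A major ninth spans 14 semitones, so from A#5 the target pitch is G#4.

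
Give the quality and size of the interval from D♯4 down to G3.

augmented 5th

Descending from D#4 to G3 is the same interval as ascending G3 to D#4.
G to D spans five letter names (G-A-B-C-D), so the interval is some kind of fifth.
G3 to D#4 spans 8 semitones — one semitone wider than the perfect fifth (7) — giving an augmented fifth.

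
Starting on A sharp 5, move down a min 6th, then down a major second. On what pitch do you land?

A#5 down a minor sixth → C##5 (8 semitones).
A major second down from C##5 is B#4.

B sharp 4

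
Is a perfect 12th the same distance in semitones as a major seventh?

No

A perfect twelfth spans 19 semitones; a major seventh spans 11 semitones. They differ by 8.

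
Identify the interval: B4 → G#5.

B to G spans six letter names (B-C-D-E-F-G): a sixth.
Counting semitones, B4→G#5 is 9, which is the major sixth.

M6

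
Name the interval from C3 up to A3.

C to A spans six letter names (C-D-E-F-G-A) — that makes it a sixth of some quality.
C3 to A3 is 9 semitones, matching the major sixth exactly, so the quality is major.

M6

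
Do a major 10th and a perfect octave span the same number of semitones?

No

16 semitones (major tenth) vs 12 semitones (perfect octave): not equal.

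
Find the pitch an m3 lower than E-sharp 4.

C-double-sharp 4

Counting three letter names down from E lands on C.
A minor third is 3 semitones; 3 semitones down from E#4 gives C##4.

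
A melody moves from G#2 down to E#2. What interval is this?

minor 3rd

Descending from G#2 to E#2 is the same interval as ascending E#2 to G#2.
E to G spans three letter names (E-F-G): a third.
A major third would be 4 semitones, but E#2 to G#2 is 3 — one semitone narrower, making it a minor third.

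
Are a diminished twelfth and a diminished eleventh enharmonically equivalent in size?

No

A diminished twelfth spans 18 semitones; a diminished eleventh spans 16 semitones. They differ by 2.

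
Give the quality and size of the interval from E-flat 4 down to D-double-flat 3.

Descending from Eb4 to Dbb3 is the same interval as ascending Dbb3 to Eb4.
D to E spans two letter names (D-E), plus an octave, so the interval is some kind of ninth.
The major ninth is 14 semitones; here we have 15, one semitone wider: augmented.
(Equivalently, a compound augmented second: an augmented second plus an octave.)

augmented 9th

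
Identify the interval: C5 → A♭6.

minor thirteenth

C to A spans six letter names (C-D-E-F-G-A), plus an octave — that makes it a thirteenth of some quality.
A major thirteenth would be 21 semitones, but C5 to Ab6 is 20 — one semitone narrower, making it a minor thirteenth.
(Equivalently, a compound minor sixth: a minor sixth plus an octave.)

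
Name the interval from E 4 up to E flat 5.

diminished octave

E to E is the same letter name, plus an octave — that makes it an octave of some quality.
The perfect octave is 12 semitones; here we have 11, one semitone narrower: diminished.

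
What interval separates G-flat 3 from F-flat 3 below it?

major second

Descending from Gb3 to Fb3 is the same interval as ascending Fb3 to Gb3.
F to G spans two letter names (F-G) — that makes it a second of some quality.
The major second spans 2 semitones, and Fb3 to Gb3 is exactly 2 semitones — so this is a major second.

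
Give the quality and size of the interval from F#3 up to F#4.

F to F is the same letter name, plus an octave: an octave.
F#3 to F#4 is 12 semitones, matching the perfect octave exactly, so the quality is perfect.

perfect 8th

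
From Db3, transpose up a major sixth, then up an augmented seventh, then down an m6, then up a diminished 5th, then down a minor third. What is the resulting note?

E#4

Up a major sixth from Db3: Bb3 (9 semitones up).
An augmented seventh up from Bb3 is A#4.
A#4 down a minor sixth → C##4 (8 semitones).
Up a diminished fifth from C##4: G#4 (6 semitones up).
A minor third down from G#4 is E#4.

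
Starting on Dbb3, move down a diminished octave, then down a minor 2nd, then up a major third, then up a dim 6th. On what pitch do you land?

Cb3

Down a diminished octave from Dbb3: Db2 (11 semitones down).
Db2 down a minor second → C2 (1 semitone).
C2 up a major third → E2 (4 semitones).
E2 up a diminished sixth → Cb3 (7 semitones).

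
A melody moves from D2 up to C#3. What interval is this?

D to C spans seven letter names (D-E-F-G-A-B-C) — that makes it a seventh of some quality.
The major seventh spans 11 semitones, and D2 to C#3 is exactly 11 semitones — so this is a major seventh.

major 7th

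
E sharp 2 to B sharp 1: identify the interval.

Descending from E#2 to B#1 is the same interval as ascending B#1 to E#2.
B to E spans four letter names (B-C-D-E): a fourth.
The perfect fourth spans 5 semitones, and B#1 to E#2 is exactly 5 semitones — so this is a perfect fourth.

P4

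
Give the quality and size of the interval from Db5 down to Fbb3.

augmented thirteenth

Descending from Db5 to Fbb3 is the same interval as ascending Fbb3 to Db5.
F to D spans six letter names (F-G-A-B-C-D), plus an octave, so the interval is some kind of thirteenth.
Fbb3 to Db5 spans 22 semitones — one semitone wider than the major thirteenth (21) — giving an augmented thirteenth.
(Equivalently, a compound augmented sixth: an augmented sixth plus an octave.)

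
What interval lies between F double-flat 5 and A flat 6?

augmented tenth

F to A spans three letter names (F-G-A), plus an octave: a tenth.
The major tenth is 16 semitones; here we have 17, one semitone wider: augmented.
(Equivalently, a compound augmented third: an augmented third plus an octave.)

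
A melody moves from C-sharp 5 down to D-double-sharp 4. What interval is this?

Descending from C#5 to D##4 is the same interval as ascending D##4 to C#5.
D to C spans seven letter names (D-E-F-G-A-B-C) — that makes it a seventh of some quality.
The major seventh is 11 semitones; here we have 9, two semitones narrower: diminished.

diminished 7th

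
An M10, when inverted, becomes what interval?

m6

First reduce the compound major tenth to its simple form, a major third.
Inverted interval numbers add to nine, so a third pairs with a sixth (3 + 6 = 9).
Quality inverts too: major becomes minor. That makes the inversion a minor sixth.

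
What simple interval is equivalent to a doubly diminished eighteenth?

doubly diminished 4th

Take out 2 octaves (14 from the number): 18 − 14 = 4.
That makes a doubly diminished eighteenth a compound doubly diminished fourth — 2 octaves plus a doubly diminished fourth.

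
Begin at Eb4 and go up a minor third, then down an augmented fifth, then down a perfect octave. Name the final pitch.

Cbb3

Up a minor third from Eb4: Gb4 (3 semitones up).
Down an augmented fifth from Gb4: Cbb4 (8 semitones down).
Cbb4 down a perfect octave → Cbb3 (12 semitones).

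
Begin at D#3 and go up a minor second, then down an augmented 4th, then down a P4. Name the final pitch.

D#3 up a minor second → E3 (1 semitone).
Down an augmented fourth from E3: Bb2 (6 semitones down).
A perfect fourth down from Bb2 is F2.

F2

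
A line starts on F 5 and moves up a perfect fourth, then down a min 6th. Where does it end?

D 5

Up a perfect fourth from F5: Bb5 (5 semitones up).
Bb5 down a minor sixth → D5 (8 semitones).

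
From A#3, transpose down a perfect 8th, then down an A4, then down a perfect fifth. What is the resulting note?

A#3 down a perfect octave → A#2 (12 semitones).
A#2 down an augmented fourth → E2 (6 semitones).
A perfect fifth down from E2 is A1.

A1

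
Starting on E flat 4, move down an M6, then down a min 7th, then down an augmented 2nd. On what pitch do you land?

Eb4 down a major sixth → Gb3 (9 semitones).
Gb3 down a minor seventh → Ab2 (10 semitones).
Down an augmented second from Ab2: Gbb2 (3 semitones down).

G double-flat 2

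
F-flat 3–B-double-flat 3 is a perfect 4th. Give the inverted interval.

Inverted interval numbers add to nine, so a fourth pairs with a fifth (4 + 5 = 9).
Quality inverts too: perfect stays perfect. That makes the inversion a perfect fifth.

perfect 5th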